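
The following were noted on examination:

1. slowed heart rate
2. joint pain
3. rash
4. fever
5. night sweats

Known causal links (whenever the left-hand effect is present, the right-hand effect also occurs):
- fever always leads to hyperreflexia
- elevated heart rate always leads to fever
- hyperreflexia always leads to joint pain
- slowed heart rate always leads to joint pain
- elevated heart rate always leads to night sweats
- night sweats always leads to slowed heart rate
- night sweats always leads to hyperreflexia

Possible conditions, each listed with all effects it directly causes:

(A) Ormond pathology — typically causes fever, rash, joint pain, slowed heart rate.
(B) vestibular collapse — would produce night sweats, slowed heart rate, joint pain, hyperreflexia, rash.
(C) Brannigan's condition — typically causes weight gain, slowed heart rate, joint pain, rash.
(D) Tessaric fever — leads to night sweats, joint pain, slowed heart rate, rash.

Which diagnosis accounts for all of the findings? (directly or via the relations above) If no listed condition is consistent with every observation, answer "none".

none

Per-candidate check:
(A) Ormond pathology — slowed heart rate ✓; joint pain ✓; rash ✓; fever ✓; night sweats ✗
(B) vestibular collapse — slowed heart rate ✓; joint pain ✓; rash ✓; fever ✗; night sweats ✓
(C) Brannigan's condition — does not account for fever, night sweats
(D) Tessaric fever — slowed heart rate ✓; joint pain ✓; rash ✓; fever ✗; night sweats ✓
Every candidate fails on at least one observation.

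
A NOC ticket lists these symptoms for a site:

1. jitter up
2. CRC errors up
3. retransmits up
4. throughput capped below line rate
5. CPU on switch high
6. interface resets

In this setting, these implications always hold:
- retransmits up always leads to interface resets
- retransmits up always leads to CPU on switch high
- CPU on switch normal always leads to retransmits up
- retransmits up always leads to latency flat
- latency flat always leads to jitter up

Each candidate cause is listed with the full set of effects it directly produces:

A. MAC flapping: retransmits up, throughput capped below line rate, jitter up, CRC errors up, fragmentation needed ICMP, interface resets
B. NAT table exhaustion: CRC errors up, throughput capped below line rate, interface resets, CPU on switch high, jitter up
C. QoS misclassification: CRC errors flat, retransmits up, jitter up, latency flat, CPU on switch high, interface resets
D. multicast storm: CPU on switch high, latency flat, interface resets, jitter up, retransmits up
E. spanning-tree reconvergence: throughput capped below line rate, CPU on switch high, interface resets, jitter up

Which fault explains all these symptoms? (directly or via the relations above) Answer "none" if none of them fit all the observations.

A

For each candidate, compare predicted effects to what was observed:
(A) MAC flapping — jitter up +; CRC errors up +; retransmits up +; throughput capped below line rate +; CPU on switch high + (by retransmits up → CPU on switch high); interface resets +
(B) NAT table exhaustion — does not account for retransmits up
(C) QoS misclassification — fails on CRC errors up, throughput capped below line rate (predicts CRC errors flat, not CRC errors up)
(D) multicast storm — jitter up +; CRC errors up -; retransmits up +; throughput capped below line rate -; CPU on switch high +; interface resets +
(E) spanning-tree reconvergence — jitter up +; CRC errors up -; retransmits up -; throughput capped below line rate +; CPU on switch high +; interface resets +
Only (A) is consistent with every observation.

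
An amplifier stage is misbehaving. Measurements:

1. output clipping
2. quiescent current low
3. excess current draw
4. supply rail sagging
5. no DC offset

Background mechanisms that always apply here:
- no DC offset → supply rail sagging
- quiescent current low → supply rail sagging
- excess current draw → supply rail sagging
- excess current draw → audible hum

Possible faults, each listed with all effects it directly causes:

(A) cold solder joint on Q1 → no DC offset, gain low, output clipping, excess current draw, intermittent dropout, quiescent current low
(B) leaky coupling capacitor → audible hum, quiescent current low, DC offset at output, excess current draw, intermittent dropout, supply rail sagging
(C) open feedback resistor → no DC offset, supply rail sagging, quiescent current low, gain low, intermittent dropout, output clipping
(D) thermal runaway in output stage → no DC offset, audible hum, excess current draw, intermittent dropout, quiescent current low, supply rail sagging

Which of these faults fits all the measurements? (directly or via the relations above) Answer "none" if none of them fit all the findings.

A

For each candidate, compare predicted effects to what was observed:
(A) cold solder joint on Q1 — output clipping yes; quiescent current low yes; excess current draw yes; supply rail sagging yes (by quiescent current low → supply rail sagging); no DC offset yes
(B) leaky coupling capacitor — fails on output clipping, no DC offset (predicts DC offset at output, not no DC offset)
(C) open feedback resistor — output clipping yes; quiescent current low yes; excess current draw NO; supply rail sagging yes; no DC offset yes
(D) thermal runaway in output stage — does not account for output clipping
(A) is the only candidate with no mismatches.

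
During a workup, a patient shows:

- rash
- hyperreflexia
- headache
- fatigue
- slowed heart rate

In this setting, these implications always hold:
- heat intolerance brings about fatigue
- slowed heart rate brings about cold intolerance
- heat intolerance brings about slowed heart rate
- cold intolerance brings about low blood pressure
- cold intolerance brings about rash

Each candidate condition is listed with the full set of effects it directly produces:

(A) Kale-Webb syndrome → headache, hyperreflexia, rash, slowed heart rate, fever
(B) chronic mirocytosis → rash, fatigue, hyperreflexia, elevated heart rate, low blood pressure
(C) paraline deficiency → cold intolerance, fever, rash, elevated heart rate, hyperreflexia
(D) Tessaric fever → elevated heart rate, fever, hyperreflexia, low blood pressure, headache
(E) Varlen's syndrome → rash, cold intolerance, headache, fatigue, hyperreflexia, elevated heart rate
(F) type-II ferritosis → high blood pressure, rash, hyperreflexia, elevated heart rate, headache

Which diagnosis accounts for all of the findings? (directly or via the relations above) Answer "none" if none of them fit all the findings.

none

Testing each hypothesis:
(A) Kale-Webb syndrome — does not account for fatigue
(B) chronic mirocytosis — fails on headache, slowed heart rate (predicts elevated heart rate, not slowed heart rate)
(C) paraline deficiency — rash match; hyperreflexia match; headache miss; fatigue miss; slowed heart rate miss
(D) Tessaric fever — rash miss; hyperreflexia match; headache match; fatigue miss; slowed heart rate miss
(E) Varlen's syndrome — rash match; hyperreflexia match; headache match; fatigue match; slowed heart rate miss
(F) type-II ferritosis — fails on fatigue, slowed heart rate (predicts elevated heart rate, not slowed heart rate)
None of the listed candidates fits everything.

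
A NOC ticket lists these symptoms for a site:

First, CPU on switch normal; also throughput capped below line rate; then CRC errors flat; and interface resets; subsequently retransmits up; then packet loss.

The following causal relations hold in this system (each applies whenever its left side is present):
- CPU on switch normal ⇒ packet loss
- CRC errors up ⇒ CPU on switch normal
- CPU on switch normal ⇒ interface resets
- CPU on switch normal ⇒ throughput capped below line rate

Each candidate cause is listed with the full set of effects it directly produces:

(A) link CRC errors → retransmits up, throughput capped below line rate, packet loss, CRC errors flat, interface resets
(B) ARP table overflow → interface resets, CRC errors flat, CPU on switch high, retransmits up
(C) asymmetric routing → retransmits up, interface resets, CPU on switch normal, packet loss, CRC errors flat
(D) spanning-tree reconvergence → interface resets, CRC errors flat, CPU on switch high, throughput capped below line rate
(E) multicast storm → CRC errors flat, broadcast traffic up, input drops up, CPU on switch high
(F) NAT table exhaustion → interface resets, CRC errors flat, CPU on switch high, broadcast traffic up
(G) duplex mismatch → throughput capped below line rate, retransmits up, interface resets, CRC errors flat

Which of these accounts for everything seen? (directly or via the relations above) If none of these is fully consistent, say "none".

C

Per-candidate check:
(A) link CRC errors — does not account for CPU on switch normal
(B) ARP table overflow — CPU on switch normal NO; throughput capped below line rate NO; CRC errors flat yes; interface resets yes; retransmits up yes; packet loss NO
(C) asymmetric routing — accounts for every observation (throughput capped below line rate via CPU on switch normal → throughput capped below line rate)
(D) spanning-tree reconvergence — fails on CPU on switch normal, retransmits up, packet loss (predicts CPU on switch high, not CPU on switch normal)
(E) multicast storm — fails on CPU on switch normal, throughput capped below line rate, interface resets, retransmits up, packet loss (predicts CPU on switch high, not CPU on switch normal)
(F) NAT table exhaustion — CPU on switch normal NO; throughput capped below line rate NO; CRC errors flat yes; interface resets yes; retransmits up NO; packet loss NO
(G) duplex mismatch — does not account for CPU on switch normal, packet loss
(C) alone accounts for all the evidence.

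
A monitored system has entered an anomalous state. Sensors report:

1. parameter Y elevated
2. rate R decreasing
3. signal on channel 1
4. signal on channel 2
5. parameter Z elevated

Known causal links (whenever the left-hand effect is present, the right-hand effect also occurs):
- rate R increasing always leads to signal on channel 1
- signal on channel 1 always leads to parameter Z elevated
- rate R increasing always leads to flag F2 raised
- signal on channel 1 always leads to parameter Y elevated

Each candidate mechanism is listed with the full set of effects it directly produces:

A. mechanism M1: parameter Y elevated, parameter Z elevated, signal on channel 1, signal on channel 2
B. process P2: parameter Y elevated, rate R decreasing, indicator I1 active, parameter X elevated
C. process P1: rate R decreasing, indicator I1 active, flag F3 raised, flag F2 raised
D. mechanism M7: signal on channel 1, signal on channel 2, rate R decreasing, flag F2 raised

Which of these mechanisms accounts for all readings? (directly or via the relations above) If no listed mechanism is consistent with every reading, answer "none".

D

For each candidate, compare predicted effects to what was observed:
(A) mechanism M1 — parameter Y elevated yes; rate R decreasing NO; signal on channel 1 yes; signal on channel 2 yes; parameter Z elevated yes
(B) process P2 — parameter Y elevated yes; rate R decreasing yes; signal on channel 1 NO; signal on channel 2 NO; parameter Z elevated NO
(C) process P1 — parameter Y elevated NO; rate R decreasing yes; signal on channel 1 NO; signal on channel 2 NO; parameter Z elevated NO
(D) mechanism M7 — accounts for every observation (parameter Y elevated by signal on channel 1 → parameter Y elevated)
Only (D) is consistent with every observation.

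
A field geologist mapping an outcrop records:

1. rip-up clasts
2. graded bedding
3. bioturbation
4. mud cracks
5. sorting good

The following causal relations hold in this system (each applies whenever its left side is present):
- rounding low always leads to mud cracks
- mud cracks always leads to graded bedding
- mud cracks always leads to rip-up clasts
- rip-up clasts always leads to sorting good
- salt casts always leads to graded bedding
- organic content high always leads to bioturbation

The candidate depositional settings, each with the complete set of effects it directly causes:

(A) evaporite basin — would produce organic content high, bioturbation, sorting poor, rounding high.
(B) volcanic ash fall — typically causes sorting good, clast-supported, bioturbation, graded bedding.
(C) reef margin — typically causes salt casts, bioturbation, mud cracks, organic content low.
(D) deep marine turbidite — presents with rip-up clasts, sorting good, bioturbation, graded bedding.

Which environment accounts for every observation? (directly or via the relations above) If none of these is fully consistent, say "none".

Testing each hypothesis:
(A) evaporite basin — fails on rip-up clasts, graded bedding, mud cracks, sorting good (predicts sorting poor, not sorting good)
(B) volcanic ash fall — rip-up clasts miss; graded bedding match; bioturbation match; mud cracks miss; sorting good match
(C) reef margin — rip-up clasts match (via mud cracks → rip-up clasts); graded bedding match (via salt casts → graded bedding); bioturbation match; mud cracks match; sorting good match (via mud cracks → rip-up clasts → sorting good)
(D) deep marine turbidite — rip-up clasts match; graded bedding match; bioturbation match; mud cracks miss; sorting good match
(C) alone accounts for all the evidence.

C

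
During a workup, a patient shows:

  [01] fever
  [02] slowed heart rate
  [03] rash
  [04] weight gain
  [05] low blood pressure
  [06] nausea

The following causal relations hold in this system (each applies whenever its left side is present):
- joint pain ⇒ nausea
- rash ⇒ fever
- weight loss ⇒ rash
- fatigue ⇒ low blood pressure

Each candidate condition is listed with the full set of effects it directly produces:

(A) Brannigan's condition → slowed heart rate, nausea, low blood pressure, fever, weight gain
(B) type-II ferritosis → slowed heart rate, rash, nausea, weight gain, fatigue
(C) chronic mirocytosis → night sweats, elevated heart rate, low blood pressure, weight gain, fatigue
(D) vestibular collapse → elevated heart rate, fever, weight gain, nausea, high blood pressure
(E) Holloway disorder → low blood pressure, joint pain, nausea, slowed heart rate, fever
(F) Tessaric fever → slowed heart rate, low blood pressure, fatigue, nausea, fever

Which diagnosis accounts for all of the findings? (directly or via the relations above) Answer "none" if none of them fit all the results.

B

Per-candidate check:
(A) Brannigan's condition — does not account for rash
(B) type-II ferritosis — accounts for every observation (fever through rash → fever)
(C) chronic mirocytosis — fails on fever, slowed heart rate, rash, nausea (predicts elevated heart rate, not slowed heart rate)
(D) vestibular collapse — fails on slowed heart rate, rash, low blood pressure (predicts elevated heart rate, not slowed heart rate; predicts high blood pressure, not low blood pressure)
(E) Holloway disorder — does not account for rash, weight gain
(F) Tessaric fever — does not account for rash, weight gain
(B) is the only candidate with no mismatches.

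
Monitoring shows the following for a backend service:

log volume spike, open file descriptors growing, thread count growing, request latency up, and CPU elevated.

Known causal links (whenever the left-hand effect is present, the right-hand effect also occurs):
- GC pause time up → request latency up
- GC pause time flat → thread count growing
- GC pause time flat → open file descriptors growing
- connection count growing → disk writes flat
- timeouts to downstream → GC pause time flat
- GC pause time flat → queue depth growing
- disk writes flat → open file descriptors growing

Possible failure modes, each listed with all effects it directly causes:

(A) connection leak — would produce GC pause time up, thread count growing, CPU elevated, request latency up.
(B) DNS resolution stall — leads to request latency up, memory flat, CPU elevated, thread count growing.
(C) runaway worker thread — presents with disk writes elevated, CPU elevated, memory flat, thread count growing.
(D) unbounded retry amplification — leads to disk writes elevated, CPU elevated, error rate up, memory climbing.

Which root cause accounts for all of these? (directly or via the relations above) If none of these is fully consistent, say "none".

none

For each candidate, compare predicted effects to what was observed:
(A) connection leak — does not account for log volume spike, open file descriptors growing
(B) DNS resolution stall — log volume spike miss; open file descriptors growing miss; thread count growing match; request latency up match; CPU elevated match
(C) runaway worker thread — log volume spike miss; open file descriptors growing miss; thread count growing match; request latency up miss; CPU elevated match
(D) unbounded retry amplification — log volume spike miss; open file descriptors growing miss; thread count growing miss; request latency up miss; CPU elevated match
None of the listed candidates fits everything.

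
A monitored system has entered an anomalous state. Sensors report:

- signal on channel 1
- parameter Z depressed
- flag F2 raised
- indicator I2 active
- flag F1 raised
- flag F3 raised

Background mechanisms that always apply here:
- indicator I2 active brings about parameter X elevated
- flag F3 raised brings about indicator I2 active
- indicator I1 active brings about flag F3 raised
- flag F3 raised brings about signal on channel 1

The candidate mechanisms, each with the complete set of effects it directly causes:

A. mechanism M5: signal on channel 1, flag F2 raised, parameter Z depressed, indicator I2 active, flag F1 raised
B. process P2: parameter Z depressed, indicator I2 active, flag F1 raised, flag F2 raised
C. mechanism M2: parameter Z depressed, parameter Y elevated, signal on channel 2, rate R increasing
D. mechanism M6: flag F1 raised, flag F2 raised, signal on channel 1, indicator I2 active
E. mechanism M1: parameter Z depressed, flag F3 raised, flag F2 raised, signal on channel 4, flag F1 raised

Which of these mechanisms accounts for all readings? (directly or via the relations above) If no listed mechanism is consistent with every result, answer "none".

Per-candidate check:
(A) mechanism M5 — does not account for flag F3 raised
(B) process P2 — signal on channel 1 miss; parameter Z depressed match; flag F2 raised match; indicator I2 active match; flag F1 raised match; flag F3 raised miss
(C) mechanism M2 — signal on channel 1 miss; parameter Z depressed match; flag F2 raised miss; indicator I2 active miss; flag F1 raised miss; flag F3 raised miss
(D) mechanism M6 — signal on channel 1 match; parameter Z depressed miss; flag F2 raised match; indicator I2 active match; flag F1 raised match; flag F3 raised miss
(E) mechanism M1 — accounts for every observation (signal on channel 1 by flag F3 raised → signal on channel 1)
Only (E) is consistent with every observation.

E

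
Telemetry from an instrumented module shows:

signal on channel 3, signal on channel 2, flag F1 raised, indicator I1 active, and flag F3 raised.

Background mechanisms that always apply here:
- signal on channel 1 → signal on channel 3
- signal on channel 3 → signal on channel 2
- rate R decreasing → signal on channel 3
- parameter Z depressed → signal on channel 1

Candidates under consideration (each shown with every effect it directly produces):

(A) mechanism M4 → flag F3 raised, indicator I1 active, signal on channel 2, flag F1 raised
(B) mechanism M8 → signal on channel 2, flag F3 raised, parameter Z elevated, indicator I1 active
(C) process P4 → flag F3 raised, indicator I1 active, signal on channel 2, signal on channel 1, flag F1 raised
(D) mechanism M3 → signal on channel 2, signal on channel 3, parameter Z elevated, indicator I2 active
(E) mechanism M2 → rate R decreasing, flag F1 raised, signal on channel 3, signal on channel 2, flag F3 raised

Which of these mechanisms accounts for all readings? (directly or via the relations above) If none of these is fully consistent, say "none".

Testing each hypothesis:
(A) mechanism M4 — signal on channel 3 -; signal on channel 2 +; flag F1 raised +; indicator I1 active +; flag F3 raised +
(B) mechanism M8 — does not account for signal on channel 3, flag F1 raised
(C) process P4 — accounts for every observation (signal on channel 3 via signal on channel 1 → signal on channel 3)
(D) mechanism M3 — signal on channel 3 +; signal on channel 2 +; flag F1 raised -; indicator I1 active -; flag F3 raised -
(E) mechanism M2 — does not account for indicator I1 active
(C) alone accounts for all the evidence.

C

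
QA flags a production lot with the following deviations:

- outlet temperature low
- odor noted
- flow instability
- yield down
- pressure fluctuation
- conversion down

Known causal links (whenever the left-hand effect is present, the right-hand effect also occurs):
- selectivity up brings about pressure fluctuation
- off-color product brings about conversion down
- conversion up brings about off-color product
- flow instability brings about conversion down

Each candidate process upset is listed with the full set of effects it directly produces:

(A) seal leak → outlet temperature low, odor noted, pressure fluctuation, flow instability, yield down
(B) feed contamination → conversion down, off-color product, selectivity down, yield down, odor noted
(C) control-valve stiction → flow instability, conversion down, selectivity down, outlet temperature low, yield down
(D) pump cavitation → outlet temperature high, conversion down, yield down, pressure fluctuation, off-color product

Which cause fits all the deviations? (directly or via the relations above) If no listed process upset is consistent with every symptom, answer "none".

Testing each hypothesis:
(A) seal leak — outlet temperature low ✓; odor noted ✓; flow instability ✓; yield down ✓; pressure fluctuation ✓; conversion down ✓ (via flow instability → conversion down)
(B) feed contamination — outlet temperature low ✗; odor noted ✓; flow instability ✗; yield down ✓; pressure fluctuation ✗; conversion down ✓
(C) control-valve stiction — outlet temperature low ✓; odor noted ✗; flow instability ✓; yield down ✓; pressure fluctuation ✗; conversion down ✓
(D) pump cavitation — fails on outlet temperature low, odor noted, flow instability (predicts outlet temperature high, not outlet temperature low)
(A) is the only candidate with no mismatches.

A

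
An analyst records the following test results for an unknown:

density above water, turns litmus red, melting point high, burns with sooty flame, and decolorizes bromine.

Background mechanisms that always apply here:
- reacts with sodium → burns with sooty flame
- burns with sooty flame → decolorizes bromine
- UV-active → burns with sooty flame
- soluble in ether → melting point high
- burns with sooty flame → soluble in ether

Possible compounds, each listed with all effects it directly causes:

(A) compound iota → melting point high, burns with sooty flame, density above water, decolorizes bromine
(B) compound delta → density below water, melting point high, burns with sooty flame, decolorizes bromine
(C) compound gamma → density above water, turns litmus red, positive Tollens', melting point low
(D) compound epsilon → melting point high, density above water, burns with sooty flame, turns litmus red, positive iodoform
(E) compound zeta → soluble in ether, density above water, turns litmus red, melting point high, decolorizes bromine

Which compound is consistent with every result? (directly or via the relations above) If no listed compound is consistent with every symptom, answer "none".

D

For each candidate, compare predicted effects to what was observed:
(A) compound iota — does not account for turns litmus red
(B) compound delta — density above water -; turns litmus red -; melting point high +; burns with sooty flame +; decolorizes bromine +
(C) compound gamma — density above water +; turns litmus red +; melting point high -; burns with sooty flame -; decolorizes bromine -
(D) compound epsilon — accounts for every observation (decolorizes bromine via burns with sooty flame → decolorizes bromine)
(E) compound zeta — does not account for burns with sooty flame
(D) alone accounts for all the evidence.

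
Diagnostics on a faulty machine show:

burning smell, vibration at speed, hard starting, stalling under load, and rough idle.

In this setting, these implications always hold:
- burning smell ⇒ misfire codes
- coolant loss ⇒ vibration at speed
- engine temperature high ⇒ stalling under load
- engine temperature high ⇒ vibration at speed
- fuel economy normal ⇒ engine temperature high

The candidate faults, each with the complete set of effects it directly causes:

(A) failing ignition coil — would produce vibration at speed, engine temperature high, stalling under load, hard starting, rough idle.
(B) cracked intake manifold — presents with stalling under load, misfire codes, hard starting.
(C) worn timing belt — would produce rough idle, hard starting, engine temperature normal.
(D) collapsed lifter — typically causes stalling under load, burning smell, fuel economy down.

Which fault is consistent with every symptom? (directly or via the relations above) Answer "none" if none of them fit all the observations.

none

For each candidate, compare predicted effects to what was observed:
(A) failing ignition coil — burning smell miss; vibration at speed match; hard starting match; stalling under load match; rough idle match
(B) cracked intake manifold — burning smell miss; vibration at speed miss; hard starting match; stalling under load match; rough idle miss
(C) worn timing belt — burning smell miss; vibration at speed miss; hard starting match; stalling under load miss; rough idle match
(D) collapsed lifter — burning smell match; vibration at speed miss; hard starting miss; stalling under load match; rough idle miss
Every candidate fails on at least one observation.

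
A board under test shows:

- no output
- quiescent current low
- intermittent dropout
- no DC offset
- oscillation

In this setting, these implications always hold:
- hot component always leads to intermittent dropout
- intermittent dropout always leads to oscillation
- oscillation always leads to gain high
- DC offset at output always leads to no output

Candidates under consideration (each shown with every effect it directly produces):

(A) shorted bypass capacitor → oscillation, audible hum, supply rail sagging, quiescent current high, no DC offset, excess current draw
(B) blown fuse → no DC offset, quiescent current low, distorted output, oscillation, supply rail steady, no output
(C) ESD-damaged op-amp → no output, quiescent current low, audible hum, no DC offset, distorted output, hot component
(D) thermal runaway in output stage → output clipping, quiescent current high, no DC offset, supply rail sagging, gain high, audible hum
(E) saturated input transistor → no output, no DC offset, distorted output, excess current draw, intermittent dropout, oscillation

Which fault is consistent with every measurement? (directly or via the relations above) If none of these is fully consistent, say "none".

C

Testing each hypothesis:
(A) shorted bypass capacitor — no output -; quiescent current low -; intermittent dropout -; no DC offset +; oscillation +
(B) blown fuse — no output +; quiescent current low +; intermittent dropout -; no DC offset +; oscillation +
(C) ESD-damaged op-amp — accounts for every observation (intermittent dropout through hot component → intermittent dropout)
(D) thermal runaway in output stage — no output -; quiescent current low -; intermittent dropout -; no DC offset +; oscillation -
(E) saturated input transistor — no output +; quiescent current low -; intermittent dropout +; no DC offset +; oscillation +
(C) alone accounts for all the evidence.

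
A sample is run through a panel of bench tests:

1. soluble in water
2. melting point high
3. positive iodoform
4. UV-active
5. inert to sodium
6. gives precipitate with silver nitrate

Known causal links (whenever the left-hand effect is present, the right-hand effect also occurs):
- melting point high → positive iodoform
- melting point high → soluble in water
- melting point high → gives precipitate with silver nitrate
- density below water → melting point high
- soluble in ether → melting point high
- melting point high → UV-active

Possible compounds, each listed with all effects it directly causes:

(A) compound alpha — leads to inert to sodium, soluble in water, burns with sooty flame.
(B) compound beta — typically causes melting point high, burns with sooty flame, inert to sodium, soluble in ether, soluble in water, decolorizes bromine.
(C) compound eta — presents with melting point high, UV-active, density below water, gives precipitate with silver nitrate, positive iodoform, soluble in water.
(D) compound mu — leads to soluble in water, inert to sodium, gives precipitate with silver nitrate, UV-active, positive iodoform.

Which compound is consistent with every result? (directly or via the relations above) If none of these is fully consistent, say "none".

Checking each candidate against the observations:
(A) compound alpha — does not account for melting point high, positive iodoform, UV-active, gives precipitate with silver nitrate
(B) compound beta — accounts for every observation (positive iodoform via melting point high → positive iodoform)
(C) compound eta — soluble in water match; melting point high match; positive iodoform match; UV-active match; inert to sodium miss; gives precipitate with silver nitrate match
(D) compound mu — does not account for melting point high
(B) is the only candidate with no mismatches.

B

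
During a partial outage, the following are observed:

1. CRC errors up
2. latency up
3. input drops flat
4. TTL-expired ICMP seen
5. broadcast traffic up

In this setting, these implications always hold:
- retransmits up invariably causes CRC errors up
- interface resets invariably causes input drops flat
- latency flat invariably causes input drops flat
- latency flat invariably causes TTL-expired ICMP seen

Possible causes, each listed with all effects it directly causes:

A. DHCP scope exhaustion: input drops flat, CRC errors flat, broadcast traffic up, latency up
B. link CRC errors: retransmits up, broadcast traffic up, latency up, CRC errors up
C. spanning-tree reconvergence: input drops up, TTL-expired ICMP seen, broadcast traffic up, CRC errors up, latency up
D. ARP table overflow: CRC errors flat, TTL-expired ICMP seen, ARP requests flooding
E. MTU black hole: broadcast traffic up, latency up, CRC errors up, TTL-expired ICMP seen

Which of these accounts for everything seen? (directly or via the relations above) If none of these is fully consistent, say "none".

For each candidate, compare predicted effects to what was observed:
(A) DHCP scope exhaustion — CRC errors up ✗; latency up ✓; input drops flat ✓; TTL-expired ICMP seen ✗; broadcast traffic up ✓
(B) link CRC errors — does not account for input drops flat, TTL-expired ICMP seen
(C) spanning-tree reconvergence — CRC errors up ✓; latency up ✓; input drops flat ✗; TTL-expired ICMP seen ✓; broadcast traffic up ✓
(D) ARP table overflow — CRC errors up ✗; latency up ✗; input drops flat ✗; TTL-expired ICMP seen ✓; broadcast traffic up ✗
(E) MTU black hole — CRC errors up ✓; latency up ✓; input drops flat ✗; TTL-expired ICMP seen ✓; broadcast traffic up ✓
None of the listed candidates fits everything.

none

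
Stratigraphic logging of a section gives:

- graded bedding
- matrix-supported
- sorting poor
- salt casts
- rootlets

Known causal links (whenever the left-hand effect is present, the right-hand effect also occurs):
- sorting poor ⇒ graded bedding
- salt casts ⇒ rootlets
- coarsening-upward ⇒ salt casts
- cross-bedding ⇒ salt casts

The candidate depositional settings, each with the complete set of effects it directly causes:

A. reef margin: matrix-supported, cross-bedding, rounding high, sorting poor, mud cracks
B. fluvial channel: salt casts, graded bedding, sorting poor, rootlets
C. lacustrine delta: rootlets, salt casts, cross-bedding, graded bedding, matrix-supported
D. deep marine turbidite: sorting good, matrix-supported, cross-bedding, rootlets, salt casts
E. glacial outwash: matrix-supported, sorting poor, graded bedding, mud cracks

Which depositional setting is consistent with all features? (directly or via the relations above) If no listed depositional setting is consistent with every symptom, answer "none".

Testing each hypothesis:
(A) reef margin — accounts for every observation (graded bedding via sorting poor → graded bedding)
(B) fluvial channel — graded bedding ✓; matrix-supported ✗; sorting poor ✓; salt casts ✓; rootlets ✓
(C) lacustrine delta — graded bedding ✓; matrix-supported ✓; sorting poor ✗; salt casts ✓; rootlets ✓
(D) deep marine turbidite — graded bedding ✗; matrix-supported ✓; sorting poor ✗; salt casts ✓; rootlets ✓
(E) glacial outwash — does not account for salt casts, rootlets
Only (A) is consistent with every observation.

A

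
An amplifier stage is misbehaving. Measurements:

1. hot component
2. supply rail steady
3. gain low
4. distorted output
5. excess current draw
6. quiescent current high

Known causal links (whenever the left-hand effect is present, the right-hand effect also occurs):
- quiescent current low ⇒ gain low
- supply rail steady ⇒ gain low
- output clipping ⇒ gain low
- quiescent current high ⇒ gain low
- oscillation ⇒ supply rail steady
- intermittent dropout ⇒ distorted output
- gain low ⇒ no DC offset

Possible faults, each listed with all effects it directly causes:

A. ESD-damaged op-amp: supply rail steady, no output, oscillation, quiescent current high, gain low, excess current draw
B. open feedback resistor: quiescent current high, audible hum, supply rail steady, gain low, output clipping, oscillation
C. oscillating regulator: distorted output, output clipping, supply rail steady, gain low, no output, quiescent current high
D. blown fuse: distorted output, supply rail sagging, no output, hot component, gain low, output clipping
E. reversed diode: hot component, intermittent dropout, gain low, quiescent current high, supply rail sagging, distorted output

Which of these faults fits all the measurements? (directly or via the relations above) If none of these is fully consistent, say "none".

none

Testing each hypothesis:
(A) ESD-damaged op-amp — does not account for hot component, distorted output
(B) open feedback resistor — hot component miss; supply rail steady match; gain low match; distorted output miss; excess current draw miss; quiescent current high match
(C) oscillating regulator — does not account for hot component, excess current draw
(D) blown fuse — fails on supply rail steady, excess current draw, quiescent current high (predicts supply rail sagging, not supply rail steady)
(E) reversed diode — fails on supply rail steady, excess current draw (predicts supply rail sagging, not supply rail steady)
No candidate is consistent with all observations.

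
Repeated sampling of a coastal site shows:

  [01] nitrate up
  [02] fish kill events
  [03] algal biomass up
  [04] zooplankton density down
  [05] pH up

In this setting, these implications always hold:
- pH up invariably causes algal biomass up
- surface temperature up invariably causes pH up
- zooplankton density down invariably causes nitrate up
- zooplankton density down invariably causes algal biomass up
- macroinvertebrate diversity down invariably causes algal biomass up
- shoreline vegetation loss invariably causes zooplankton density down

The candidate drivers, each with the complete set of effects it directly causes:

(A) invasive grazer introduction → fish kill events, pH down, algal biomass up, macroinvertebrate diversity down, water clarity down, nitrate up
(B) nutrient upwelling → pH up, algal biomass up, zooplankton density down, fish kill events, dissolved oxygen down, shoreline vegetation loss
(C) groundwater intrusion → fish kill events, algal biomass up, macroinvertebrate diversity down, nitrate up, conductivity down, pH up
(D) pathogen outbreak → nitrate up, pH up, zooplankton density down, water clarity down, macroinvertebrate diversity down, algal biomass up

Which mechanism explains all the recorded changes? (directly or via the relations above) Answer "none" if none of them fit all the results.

Testing each hypothesis:
(A) invasive grazer introduction — nitrate up ✓; fish kill events ✓; algal biomass up ✓; zooplankton density down ✗; pH up ✗
(B) nutrient upwelling — nitrate up ✓ (through zooplankton density down → nitrate up); fish kill events ✓; algal biomass up ✓; zooplankton density down ✓; pH up ✓
(C) groundwater intrusion — does not account for zooplankton density down
(D) pathogen outbreak — nitrate up ✓; fish kill events ✗; algal biomass up ✓; zooplankton density down ✓; pH up ✓
Only (B) is consistent with every observation.

B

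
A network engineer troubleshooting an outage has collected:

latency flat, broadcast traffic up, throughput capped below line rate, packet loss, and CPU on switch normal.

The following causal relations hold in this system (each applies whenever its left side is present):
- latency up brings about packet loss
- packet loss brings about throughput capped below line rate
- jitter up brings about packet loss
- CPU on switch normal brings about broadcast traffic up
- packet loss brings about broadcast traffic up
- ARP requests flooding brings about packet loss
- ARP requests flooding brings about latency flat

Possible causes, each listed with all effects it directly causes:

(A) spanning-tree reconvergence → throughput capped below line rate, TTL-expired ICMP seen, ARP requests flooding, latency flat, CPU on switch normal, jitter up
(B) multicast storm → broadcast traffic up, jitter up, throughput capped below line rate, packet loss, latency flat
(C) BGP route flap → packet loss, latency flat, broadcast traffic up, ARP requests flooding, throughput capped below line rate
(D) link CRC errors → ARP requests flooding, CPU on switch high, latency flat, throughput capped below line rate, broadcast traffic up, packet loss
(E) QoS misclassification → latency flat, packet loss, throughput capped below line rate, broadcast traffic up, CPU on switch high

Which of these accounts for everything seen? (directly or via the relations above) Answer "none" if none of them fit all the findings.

Testing each hypothesis:
(A) spanning-tree reconvergence — latency flat +; broadcast traffic up + (by CPU on switch normal → broadcast traffic up); throughput capped below line rate +; packet loss + (by jitter up → packet loss); CPU on switch normal +
(B) multicast storm — latency flat +; broadcast traffic up +; throughput capped below line rate +; packet loss +; CPU on switch normal -
(C) BGP route flap — latency flat +; broadcast traffic up +; throughput capped below line rate +; packet loss +; CPU on switch normal -
(D) link CRC errors — latency flat +; broadcast traffic up +; throughput capped below line rate +; packet loss +; CPU on switch normal -
(E) QoS misclassification — fails on CPU on switch normal (predicts CPU on switch high, not CPU on switch normal)
(A) is the only candidate with no mismatches.

A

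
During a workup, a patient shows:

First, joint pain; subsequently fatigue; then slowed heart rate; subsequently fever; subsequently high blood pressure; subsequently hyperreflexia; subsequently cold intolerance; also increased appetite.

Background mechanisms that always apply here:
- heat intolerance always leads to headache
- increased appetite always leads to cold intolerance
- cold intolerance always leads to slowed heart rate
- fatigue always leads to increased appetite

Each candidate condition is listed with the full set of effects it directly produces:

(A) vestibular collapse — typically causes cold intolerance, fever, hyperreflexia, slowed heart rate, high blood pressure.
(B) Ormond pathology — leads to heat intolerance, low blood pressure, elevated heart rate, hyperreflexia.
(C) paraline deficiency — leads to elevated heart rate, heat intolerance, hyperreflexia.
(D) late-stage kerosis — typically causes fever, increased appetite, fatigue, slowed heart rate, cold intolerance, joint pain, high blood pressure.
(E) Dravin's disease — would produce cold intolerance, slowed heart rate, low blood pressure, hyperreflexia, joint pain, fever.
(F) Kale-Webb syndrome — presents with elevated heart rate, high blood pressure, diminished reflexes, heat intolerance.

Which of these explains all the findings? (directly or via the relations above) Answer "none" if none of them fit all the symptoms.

Testing each hypothesis:
(A) vestibular collapse — does not account for joint pain, fatigue, increased appetite
(B) Ormond pathology — joint pain miss; fatigue miss; slowed heart rate miss; fever miss; high blood pressure miss; hyperreflexia match; cold intolerance miss; increased appetite miss
(C) paraline deficiency — joint pain miss; fatigue miss; slowed heart rate miss; fever miss; high blood pressure miss; hyperreflexia match; cold intolerance miss; increased appetite miss
(D) late-stage kerosis — joint pain match; fatigue match; slowed heart rate match; fever match; high blood pressure match; hyperreflexia miss; cold intolerance match; increased appetite match
(E) Dravin's disease — joint pain match; fatigue miss; slowed heart rate match; fever match; high blood pressure miss; hyperreflexia match; cold intolerance match; increased appetite miss
(F) Kale-Webb syndrome — fails on joint pain, fatigue, slowed heart rate, fever, hyperreflexia, cold intolerance, increased appetite (predicts elevated heart rate, not slowed heart rate; predicts diminished reflexes, not hyperreflexia; predicts heat intolerance, not cold intolerance)
None of the listed candidates fits everything.

none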